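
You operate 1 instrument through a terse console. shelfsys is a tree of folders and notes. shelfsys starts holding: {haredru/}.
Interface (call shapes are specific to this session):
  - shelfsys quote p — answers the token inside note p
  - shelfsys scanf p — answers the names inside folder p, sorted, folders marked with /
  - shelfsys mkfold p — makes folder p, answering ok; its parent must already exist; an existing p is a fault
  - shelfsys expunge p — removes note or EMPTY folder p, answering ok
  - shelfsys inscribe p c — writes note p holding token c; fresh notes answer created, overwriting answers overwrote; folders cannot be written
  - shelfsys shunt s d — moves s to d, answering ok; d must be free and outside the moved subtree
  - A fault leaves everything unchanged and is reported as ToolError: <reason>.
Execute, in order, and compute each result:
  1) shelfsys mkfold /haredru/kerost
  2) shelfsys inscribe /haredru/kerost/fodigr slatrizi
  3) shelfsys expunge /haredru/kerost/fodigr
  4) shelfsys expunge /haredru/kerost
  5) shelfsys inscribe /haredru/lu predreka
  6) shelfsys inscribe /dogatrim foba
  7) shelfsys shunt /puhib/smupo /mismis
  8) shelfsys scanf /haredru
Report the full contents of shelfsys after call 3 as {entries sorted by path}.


Answer: {haredru/, haredru/kerost/}

Derivation:
~$ shelfsys mkfold p='/haredru/kerost'
= ok
~$ shelfsys inscribe p='/haredru/kerost/fodigr' c='slatrizi'
= created
~$ shelfsys expunge p='/haredru/kerost/fodigr'
= ok
~$ shelfsys expunge p='/haredru/kerost'
= ok
~$ shelfsys inscribe p='/haredru/lu' c='predreka'
= created
~$ shelfsys inscribe p='/dogatrim' c='foba'
= created
~$ shelfsys shunt s='/puhib/smupo' d='/mismis'
= ToolError: not found
~$ shelfsys scanf p='/haredru'
= [lu]


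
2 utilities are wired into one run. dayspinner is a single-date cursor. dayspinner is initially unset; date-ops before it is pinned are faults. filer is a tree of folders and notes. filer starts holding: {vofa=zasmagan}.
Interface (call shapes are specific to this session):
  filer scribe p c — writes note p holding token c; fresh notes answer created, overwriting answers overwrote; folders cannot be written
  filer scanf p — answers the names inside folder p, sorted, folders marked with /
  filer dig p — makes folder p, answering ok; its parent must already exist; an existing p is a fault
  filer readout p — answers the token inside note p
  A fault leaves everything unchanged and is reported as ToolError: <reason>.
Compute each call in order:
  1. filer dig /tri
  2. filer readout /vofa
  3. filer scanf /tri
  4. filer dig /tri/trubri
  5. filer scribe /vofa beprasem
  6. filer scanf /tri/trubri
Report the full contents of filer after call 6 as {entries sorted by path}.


# 1. filer dig(p=/tri) == ok
# 2. filer readout(p=/vofa) == zasmagan
# 3. filer scanf(p=/tri) == []
# 4. filer dig(p=/tri/trubri) == ok
# 5. filer scribe(p=/vofa, c=beprasem) == overwrote
# 6. filer scanf(p=/tri/trubri) == []

Answer: {tri/, tri/trubri/, vofa=beprasem}


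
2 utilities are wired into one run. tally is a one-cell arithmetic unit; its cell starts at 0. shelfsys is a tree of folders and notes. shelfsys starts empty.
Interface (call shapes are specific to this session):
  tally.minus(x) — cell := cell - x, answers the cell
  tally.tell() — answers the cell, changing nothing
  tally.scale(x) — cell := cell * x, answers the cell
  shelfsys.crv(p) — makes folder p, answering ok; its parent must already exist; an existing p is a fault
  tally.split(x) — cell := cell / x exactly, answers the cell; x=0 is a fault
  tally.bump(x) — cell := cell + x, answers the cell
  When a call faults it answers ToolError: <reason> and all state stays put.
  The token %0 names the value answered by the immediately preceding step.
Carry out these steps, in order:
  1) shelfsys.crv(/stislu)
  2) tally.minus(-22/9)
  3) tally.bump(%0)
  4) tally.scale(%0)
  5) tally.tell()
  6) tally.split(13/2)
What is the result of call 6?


Answer: 3872/1053

Derivation:
-> crv(p=/stislu)
<- ok
-> minus(x=-22/9)
<- 22/9
-> bump(x=%0)
<- 44/9
-> scale(x=%0)
<- 1936/81
-> tell()
<- 1936/81
-> split(x=13/2)
<- 3872/1053


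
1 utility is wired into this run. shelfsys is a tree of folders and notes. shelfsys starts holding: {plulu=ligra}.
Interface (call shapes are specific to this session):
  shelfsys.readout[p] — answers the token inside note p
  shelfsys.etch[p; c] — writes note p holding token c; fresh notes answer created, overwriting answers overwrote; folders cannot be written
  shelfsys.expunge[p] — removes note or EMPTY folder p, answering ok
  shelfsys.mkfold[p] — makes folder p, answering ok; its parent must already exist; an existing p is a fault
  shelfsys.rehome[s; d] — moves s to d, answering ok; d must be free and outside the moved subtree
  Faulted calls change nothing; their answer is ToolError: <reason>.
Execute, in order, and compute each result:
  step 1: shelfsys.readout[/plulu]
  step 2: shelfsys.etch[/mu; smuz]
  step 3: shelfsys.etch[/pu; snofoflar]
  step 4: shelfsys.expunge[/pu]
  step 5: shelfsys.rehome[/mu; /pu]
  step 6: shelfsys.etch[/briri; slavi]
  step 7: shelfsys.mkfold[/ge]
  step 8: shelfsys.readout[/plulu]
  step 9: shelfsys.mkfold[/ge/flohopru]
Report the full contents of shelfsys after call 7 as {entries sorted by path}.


>> shelfsys.readout(p=/plulu)
<< ligra
>> shelfsys.etch(p=/mu, c=smuz)
<< created
>> shelfsys.etch(p=/pu, c=snofoflar)
<< created
>> shelfsys.expunge(p=/pu)
<< ok
>> shelfsys.rehome(s=/mu, d=/pu)
<< ok
>> shelfsys.etch(p=/briri, c=slavi)
<< created
>> shelfsys.mkfold(p=/ge)
<< ok
>> shelfsys.readout(p=/plulu)
<< ligra
>> shelfsys.mkfold(p=/ge/flohopru)
<< ok

Answer: {briri=slavi, ge/, plulu=ligra, pu=smuz}


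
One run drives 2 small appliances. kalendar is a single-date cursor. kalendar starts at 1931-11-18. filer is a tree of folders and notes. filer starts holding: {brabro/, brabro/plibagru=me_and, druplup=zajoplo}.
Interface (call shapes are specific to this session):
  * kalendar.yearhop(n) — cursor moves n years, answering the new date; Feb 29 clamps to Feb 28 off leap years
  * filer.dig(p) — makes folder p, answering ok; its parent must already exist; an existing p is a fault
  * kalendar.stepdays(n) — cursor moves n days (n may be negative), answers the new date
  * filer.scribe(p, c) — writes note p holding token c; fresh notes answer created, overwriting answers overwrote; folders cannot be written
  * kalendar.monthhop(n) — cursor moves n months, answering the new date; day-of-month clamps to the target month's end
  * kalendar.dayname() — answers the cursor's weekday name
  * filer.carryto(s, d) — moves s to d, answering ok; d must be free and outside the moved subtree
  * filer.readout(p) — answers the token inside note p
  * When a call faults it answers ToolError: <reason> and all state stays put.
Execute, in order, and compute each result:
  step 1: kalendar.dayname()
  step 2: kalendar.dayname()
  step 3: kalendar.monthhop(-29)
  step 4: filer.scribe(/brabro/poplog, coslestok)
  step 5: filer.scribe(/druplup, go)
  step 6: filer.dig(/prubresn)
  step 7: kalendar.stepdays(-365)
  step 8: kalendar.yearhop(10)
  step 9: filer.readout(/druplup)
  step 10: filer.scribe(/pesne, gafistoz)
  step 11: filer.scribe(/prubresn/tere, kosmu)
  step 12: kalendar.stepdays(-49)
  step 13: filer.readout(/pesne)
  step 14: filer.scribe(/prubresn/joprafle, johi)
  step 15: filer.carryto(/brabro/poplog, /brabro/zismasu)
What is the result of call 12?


[in] kalendar.dayname
  Wednesday
[in] kalendar.dayname
  Wednesday
[in] kalendar.monthhop -29
  1929-06-18
[in] filer.scribe /brabro/poplog coslestok
  created
[in] filer.scribe /druplup go
  overwrote
[in] filer.dig /prubresn
  ok
[in] kalendar.stepdays -365
  1928-06-18
[in] kalendar.yearhop 10
  1938-06-18
[in] filer.readout /druplup
  go
[in] filer.scribe /pesne gafistoz
  created
[in] filer.scribe /prubresn/tere kosmu
  created
[in] kalendar.stepdays -49
  1938-04-30
[in] filer.readout /pesne
  gafistoz
[in] filer.scribe /prubresn/joprafle johi
  created
[in] filer.carryto /brabro/poplog /brabro/zismasu
  ok

Answer: 1938-04-30


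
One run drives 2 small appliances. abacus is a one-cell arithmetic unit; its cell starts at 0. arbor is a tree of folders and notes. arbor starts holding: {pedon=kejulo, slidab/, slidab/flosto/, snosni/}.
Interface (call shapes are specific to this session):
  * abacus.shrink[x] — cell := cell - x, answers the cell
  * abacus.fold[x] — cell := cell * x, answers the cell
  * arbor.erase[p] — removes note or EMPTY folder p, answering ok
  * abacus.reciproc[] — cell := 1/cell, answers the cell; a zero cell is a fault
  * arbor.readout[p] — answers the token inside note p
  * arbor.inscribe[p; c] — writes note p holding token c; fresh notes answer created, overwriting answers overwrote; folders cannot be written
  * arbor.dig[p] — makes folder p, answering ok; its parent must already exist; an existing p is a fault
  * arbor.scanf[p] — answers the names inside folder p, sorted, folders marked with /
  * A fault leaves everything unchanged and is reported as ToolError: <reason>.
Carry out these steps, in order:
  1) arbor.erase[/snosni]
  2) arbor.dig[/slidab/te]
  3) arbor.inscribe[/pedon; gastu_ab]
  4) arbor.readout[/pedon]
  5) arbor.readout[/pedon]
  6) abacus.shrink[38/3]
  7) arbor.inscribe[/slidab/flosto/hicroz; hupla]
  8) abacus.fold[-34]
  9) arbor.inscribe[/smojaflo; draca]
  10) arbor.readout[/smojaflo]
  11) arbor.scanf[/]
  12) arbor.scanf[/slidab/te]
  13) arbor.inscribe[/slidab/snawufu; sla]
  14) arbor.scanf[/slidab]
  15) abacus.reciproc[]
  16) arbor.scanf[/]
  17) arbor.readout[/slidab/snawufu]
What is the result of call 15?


Answer: 3/1292

Derivation:
> arbor.erase p→/snosni
:: ok
> arbor.dig p→/slidab/te
:: ok
> arbor.inscribe p→/pedon c→gastu_ab
:: overwrote
> arbor.readout p→/pedon
:: gastu_ab
> arbor.readout p→/pedon
:: gastu_ab
> abacus.shrink x→38/3
:: -38/3
> arbor.inscribe p→/slidab/flosto/hicroz c→hupla
:: created
> abacus.fold x→-34
:: 1292/3
> arbor.inscribe p→/smojaflo c→draca
:: created
> arbor.readout p→/smojaflo
:: draca
> arbor.scanf p→/
:: [pedon, slidab/, smojaflo]
> arbor.scanf p→/slidab/te
:: []
> arbor.inscribe p→/slidab/snawufu c→sla
:: created
> arbor.scanf p→/slidab
:: [flosto/, snawufu, te/]
> abacus.reciproc
:: 3/1292
> arbor.scanf p→/
:: [pedon, slidab/, smojaflo]
> arbor.readout p→/slidab/snawufu
:: sla


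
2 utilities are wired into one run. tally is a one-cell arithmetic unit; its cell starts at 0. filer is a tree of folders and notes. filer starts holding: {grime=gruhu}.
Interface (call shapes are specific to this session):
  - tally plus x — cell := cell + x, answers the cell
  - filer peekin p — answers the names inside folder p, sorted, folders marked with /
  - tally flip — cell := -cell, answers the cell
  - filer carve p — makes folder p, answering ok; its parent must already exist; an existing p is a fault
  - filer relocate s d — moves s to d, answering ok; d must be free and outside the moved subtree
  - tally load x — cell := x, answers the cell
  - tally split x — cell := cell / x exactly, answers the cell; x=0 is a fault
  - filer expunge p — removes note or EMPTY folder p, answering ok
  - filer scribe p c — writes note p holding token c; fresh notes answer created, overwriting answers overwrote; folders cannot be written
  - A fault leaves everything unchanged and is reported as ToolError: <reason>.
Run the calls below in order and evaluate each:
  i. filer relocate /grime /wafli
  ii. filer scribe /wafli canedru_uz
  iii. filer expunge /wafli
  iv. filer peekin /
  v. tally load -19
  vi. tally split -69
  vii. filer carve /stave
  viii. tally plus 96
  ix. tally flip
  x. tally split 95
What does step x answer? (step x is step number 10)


Answer: -6643/6555

Derivation:
I run filer relocate(s='/grime', d='/wafli'), yielding ok.
I invoke filer scribe(p='/wafli', c='canedru_uz'), and see overwrote.
Calling filer expunge(p='/wafli'), — result: ok.
I invoke filer peekin(p='/'), and get [].
I run tally load(x='-19'), and get -19.
Next I call tally split(x='-69'), and get 19/69.
Calling filer carve(p='/stave'), → ok.
Then tally plus(x='96'), — result: 6643/69.
Next I call tally flip(): -6643/69.
I call tally split(x='95'), → -6643/6555.


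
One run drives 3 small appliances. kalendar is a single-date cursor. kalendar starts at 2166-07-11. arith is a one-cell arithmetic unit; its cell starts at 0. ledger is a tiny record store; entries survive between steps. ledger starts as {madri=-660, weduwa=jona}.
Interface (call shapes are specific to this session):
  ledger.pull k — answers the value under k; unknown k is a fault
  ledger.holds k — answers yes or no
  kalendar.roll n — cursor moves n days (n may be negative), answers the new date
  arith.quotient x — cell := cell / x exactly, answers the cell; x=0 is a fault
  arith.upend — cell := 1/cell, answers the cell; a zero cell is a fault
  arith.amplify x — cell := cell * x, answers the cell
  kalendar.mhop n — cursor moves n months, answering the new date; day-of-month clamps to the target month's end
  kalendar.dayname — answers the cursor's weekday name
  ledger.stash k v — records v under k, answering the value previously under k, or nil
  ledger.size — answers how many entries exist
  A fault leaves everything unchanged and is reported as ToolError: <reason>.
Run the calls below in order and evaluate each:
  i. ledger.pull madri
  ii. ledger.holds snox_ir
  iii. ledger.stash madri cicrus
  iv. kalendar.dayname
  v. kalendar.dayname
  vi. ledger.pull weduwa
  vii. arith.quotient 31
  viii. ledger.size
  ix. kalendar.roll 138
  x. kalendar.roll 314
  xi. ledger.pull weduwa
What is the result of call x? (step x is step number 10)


-- 1. ledger.pull(k='madri') : -660
-- 2. ledger.holds(k='snox_ir') : no
-- 3. ledger.stash(k='madri', v='cicrus') : -660
-- 4. kalendar.dayname() : Friday
-- 5. kalendar.dayname() : Friday
-- 6. ledger.pull(k='weduwa') : jona
-- 7. arith.quotient(x='31') : 0
-- 8. ledger.size() : 2
-- 9. kalendar.roll(n='138') : 2166-11-26
-- 10. kalendar.roll(n='314') : 2167-10-06
-- 11. ledger.pull(k='weduwa') : jona

Answer: 2167-10-06


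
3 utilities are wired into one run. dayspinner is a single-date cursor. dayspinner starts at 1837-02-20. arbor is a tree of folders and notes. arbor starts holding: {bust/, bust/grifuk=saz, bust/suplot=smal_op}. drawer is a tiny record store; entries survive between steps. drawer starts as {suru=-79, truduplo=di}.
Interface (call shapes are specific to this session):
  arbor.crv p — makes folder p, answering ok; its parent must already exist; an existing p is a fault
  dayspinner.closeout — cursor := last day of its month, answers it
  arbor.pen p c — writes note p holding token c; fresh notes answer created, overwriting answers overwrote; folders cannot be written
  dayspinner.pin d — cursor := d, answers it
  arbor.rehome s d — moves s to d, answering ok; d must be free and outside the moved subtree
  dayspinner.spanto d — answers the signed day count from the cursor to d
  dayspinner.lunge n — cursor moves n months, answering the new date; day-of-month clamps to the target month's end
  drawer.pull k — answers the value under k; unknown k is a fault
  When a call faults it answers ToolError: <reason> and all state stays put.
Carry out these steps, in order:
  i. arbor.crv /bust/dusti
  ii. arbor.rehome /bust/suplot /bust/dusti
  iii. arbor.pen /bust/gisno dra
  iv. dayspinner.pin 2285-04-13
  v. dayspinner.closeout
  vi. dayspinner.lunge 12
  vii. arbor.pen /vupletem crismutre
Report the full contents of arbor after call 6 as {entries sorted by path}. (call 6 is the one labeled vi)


% 1. arbor.crv(p='/bust/dusti') ~> ok
% 2. arbor.rehome(s='/bust/suplot', d='/bust/dusti') ~> ToolError: exists
% 3. arbor.pen(p='/bust/gisno', c='dra') ~> created
% 4. dayspinner.pin(d='2285-04-13') ~> 2285-04-13
% 5. dayspinner.closeout() ~> 2285-04-30
% 6. dayspinner.lunge(n='12') ~> 2286-04-30
% 7. arbor.pen(p='/vupletem', c='crismutre') ~> created

Answer: {bust/, bust/dusti/, bust/gisno=dra, bust/grifuk=saz, bust/suplot=smal_op}


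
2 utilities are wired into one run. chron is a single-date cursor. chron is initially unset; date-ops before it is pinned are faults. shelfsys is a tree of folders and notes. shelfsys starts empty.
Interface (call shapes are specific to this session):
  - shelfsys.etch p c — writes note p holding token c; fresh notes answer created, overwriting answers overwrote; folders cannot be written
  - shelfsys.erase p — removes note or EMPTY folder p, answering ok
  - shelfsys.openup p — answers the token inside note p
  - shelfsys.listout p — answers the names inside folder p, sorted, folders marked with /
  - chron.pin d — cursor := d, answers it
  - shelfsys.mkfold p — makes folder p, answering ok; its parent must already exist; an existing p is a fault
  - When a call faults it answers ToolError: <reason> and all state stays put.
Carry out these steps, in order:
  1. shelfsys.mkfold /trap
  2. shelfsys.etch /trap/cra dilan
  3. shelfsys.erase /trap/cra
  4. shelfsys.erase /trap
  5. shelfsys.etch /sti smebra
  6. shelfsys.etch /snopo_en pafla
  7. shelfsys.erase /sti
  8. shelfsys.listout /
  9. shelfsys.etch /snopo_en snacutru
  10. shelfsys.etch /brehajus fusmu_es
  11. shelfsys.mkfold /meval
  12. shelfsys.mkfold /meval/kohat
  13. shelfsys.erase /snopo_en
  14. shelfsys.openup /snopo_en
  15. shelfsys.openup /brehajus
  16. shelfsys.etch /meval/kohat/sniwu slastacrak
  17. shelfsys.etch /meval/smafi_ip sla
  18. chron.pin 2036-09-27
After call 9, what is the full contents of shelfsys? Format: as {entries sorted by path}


! shelfsys.mkfold(/trap) ~> ok
! shelfsys.etch(/trap/cra, dilan) ~> created
! shelfsys.erase(/trap/cra) ~> ok
! shelfsys.erase(/trap) ~> ok
! shelfsys.etch(/sti, smebra) ~> created
! shelfsys.etch(/snopo_en, pafla) ~> created
! shelfsys.erase(/sti) ~> ok
! shelfsys.listout(/) ~> [snopo_en]
! shelfsys.etch(/snopo_en, snacutru) ~> overwrote
! shelfsys.etch(/brehajus, fusmu_es) ~> created
! shelfsys.mkfold(/meval) ~> ok
! shelfsys.mkfold(/meval/kohat) ~> ok
! shelfsys.erase(/snopo_en) ~> ok
! shelfsys.openup(/snopo_en) ~> ToolError: not found
! shelfsys.openup(/brehajus) ~> fusmu_es
! shelfsys.etch(/meval/kohat/sniwu, slastacrak) ~> created
! shelfsys.etch(/meval/smafi_ip, sla) ~> created
! chron.pin(2036-09-27) ~> 2036-09-27

Answer: {snopo_en=snacutru}


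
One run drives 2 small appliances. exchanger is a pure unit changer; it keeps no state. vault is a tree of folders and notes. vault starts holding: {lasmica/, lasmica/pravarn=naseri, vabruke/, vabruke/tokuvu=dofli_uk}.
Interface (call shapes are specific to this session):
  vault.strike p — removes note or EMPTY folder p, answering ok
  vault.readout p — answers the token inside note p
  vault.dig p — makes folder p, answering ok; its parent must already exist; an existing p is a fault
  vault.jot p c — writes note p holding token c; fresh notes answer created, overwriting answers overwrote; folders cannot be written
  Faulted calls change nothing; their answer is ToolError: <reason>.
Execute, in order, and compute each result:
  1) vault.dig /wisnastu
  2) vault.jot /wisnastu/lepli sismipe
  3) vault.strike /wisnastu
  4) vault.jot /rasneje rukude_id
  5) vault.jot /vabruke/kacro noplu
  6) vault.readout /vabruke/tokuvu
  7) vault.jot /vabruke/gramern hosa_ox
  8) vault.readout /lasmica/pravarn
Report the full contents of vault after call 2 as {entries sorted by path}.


~$ vault.dig p=/wisnastu
  ok
~$ vault.jot p=/wisnastu/lepli c=sismipe
  created
~$ vault.strike p=/wisnastu
  ToolError: not empty
~$ vault.jot p=/rasneje c=rukude_id
  created
~$ vault.jot p=/vabruke/kacro c=noplu
  created
~$ vault.readout p=/vabruke/tokuvu
  dofli_uk
~$ vault.jot p=/vabruke/gramern c=hosa_ox
  created
~$ vault.readout p=/lasmica/pravarn
  naseri

Answer: {lasmica/, lasmica/pravarn=naseri, vabruke/, vabruke/tokuvu=dofli_uk, wisnastu/, wisnastu/lepli=sismipe}


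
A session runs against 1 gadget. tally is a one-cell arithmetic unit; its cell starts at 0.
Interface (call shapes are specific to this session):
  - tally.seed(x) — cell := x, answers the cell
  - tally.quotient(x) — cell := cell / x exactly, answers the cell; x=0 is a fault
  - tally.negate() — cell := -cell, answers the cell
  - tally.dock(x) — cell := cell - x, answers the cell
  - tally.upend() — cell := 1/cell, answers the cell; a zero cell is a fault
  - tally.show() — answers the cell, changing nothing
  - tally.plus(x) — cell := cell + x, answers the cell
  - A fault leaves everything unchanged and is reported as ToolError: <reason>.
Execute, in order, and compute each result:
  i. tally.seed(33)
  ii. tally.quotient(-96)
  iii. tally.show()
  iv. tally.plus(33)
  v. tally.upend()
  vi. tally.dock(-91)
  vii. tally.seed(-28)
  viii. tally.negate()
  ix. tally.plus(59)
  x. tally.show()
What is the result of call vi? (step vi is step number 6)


Now I run seed passing x: 33, which returns 33.
I use quotient passing x: -96: -11/32.
Using show, which returns -11/32.
I try plus passing x: 33, — result: 1045/32.
Next I call upend(), and see 32/1045.
I call dock passing x: -91, and see 95127/1045.
I call seed passing x: -28, giving -28.
I call negate(), and see 28.
I run plus passing x: 59: 87.
Then show, yielding 87.

Answer: 95127/1045


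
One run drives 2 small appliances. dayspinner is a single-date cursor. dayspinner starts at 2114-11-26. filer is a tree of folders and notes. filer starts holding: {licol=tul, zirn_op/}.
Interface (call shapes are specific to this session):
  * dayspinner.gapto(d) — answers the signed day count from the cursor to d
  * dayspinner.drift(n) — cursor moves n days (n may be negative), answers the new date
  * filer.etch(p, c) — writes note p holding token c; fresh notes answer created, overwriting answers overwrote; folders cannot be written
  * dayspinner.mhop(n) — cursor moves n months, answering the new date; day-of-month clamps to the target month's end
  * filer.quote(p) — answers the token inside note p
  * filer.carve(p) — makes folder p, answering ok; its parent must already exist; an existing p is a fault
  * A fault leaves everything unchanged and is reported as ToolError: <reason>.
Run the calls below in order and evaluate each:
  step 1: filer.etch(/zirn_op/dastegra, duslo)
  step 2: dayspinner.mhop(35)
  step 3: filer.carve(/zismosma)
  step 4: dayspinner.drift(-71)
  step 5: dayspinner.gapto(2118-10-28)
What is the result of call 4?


I run etch passing p: /zirn_op/dastegra, c: duslo, — result: created.
I call mhop passing n: 35, and get 2117-10-26.
Next I call carve passing p: /zismosma, which returns ok.
I use drift passing n: -71, and observe 2117-08-16.
I call gapto passing d: 2118-10-28, and observe 438.

Answer: 2117-08-16


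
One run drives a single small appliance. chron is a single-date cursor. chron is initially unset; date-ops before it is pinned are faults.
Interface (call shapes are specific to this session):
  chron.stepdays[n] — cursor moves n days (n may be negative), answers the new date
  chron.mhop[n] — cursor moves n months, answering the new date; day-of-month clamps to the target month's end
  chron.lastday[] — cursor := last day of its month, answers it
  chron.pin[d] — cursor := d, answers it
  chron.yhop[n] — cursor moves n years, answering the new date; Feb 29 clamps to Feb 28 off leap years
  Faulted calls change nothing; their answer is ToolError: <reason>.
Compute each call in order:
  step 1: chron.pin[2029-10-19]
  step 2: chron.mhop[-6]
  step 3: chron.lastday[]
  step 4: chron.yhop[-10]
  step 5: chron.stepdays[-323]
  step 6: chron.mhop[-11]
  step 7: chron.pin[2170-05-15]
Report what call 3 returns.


Answer: 2029-04-30

Derivation:
>>> pin d→2029-10-19
:: 2029-10-19
>>> mhop n→-6
:: 2029-04-19
>>> lastday
:: 2029-04-30
>>> yhop n→-10
:: 2019-04-30
>>> stepdays n→-323
:: 2018-06-11
>>> mhop n→-11
:: 2017-07-11
>>> pin d→2170-05-15
:: 2170-05-15


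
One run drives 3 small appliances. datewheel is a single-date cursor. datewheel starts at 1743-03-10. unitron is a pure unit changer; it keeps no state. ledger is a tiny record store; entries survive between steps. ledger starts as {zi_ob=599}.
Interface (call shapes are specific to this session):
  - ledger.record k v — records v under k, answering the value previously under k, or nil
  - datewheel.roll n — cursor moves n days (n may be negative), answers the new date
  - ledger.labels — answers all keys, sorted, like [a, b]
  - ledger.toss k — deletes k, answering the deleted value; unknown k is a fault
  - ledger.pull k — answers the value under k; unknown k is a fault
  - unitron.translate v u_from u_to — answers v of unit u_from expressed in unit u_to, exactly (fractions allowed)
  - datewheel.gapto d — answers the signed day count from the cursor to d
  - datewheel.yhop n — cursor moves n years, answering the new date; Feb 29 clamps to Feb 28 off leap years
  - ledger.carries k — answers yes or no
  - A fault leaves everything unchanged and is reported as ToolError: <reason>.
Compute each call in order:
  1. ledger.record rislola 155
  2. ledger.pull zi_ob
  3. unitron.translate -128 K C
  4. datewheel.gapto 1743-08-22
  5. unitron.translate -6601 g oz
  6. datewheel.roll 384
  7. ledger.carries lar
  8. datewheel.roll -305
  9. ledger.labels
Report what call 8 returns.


$ ledger.record k: rislola v: 155
  nil
$ ledger.pull k: zi_ob
  599
$ unitron.translate v: -128 u_from: K u_to: C
  -8023/20
$ datewheel.gapto d: 1743-08-22
  165
$ unitron.translate v: -6601 u_from: g u_to: oz
  -1508800000/6479891
$ datewheel.roll n: 384
  1744-03-28
$ ledger.carries k: lar
  no
$ datewheel.roll n: -305
  1743-05-28
$ ledger.labels
  [rislola, zi_ob]

Answer: 1743-05-28


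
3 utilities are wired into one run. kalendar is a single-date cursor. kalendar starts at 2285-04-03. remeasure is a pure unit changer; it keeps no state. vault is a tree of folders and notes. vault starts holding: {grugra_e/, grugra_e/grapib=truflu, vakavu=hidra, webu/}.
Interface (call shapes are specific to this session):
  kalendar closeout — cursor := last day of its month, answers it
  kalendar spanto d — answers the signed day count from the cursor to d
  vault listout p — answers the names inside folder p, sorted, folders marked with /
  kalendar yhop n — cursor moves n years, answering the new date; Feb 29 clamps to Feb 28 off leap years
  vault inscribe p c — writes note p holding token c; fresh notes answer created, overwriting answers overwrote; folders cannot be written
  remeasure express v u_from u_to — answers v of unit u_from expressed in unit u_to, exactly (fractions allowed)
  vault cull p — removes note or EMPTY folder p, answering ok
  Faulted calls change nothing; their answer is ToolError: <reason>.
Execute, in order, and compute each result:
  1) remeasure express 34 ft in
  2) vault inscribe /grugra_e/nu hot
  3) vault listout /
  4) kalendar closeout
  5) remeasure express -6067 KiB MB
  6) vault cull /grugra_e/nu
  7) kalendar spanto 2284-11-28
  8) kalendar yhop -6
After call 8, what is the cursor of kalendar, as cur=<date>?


I invoke remeasure express passing v='34', u_from='ft', u_to='in', and see 408.
I invoke vault inscribe passing p='/grugra_e/nu', c='hot', and get created.
I invoke vault listout passing p='/', and get [grugra_e/, vakavu, webu/].
I call kalendar closeout(), and see 2285-04-30.
I run remeasure express passing v='-6067', u_from='KiB', u_to='MB', and get -97072/15625.
I try vault cull passing p='/grugra_e/nu', giving ok.
I run kalendar spanto passing d='2284-11-28', and observe -153.
Now I run kalendar yhop passing n='-6': 2279-04-30.

Answer: cur=2279-04-30


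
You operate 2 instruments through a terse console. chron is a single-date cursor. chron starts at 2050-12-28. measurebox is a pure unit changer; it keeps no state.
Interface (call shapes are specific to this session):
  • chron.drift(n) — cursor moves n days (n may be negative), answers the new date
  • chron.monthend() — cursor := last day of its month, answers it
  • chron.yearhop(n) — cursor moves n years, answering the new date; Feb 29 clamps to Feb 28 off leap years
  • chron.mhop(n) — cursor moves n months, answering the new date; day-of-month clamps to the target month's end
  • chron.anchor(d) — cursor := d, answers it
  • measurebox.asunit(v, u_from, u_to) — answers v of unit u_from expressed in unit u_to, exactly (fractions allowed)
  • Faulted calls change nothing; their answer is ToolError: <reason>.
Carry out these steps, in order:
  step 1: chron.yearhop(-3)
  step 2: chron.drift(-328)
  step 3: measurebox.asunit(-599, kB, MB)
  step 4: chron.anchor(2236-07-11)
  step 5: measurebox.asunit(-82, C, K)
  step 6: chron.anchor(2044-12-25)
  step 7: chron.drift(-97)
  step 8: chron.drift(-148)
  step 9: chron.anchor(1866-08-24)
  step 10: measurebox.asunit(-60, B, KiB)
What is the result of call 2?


Answer: 2047-02-03

Derivation:
Step: chron.yearhop[n=-3]
Result: 2047-12-28
Step: chron.drift[n=-328]
Result: 2047-02-03
Step: measurebox.asunit[v=-599; u_from=kB; u_to=MB]
Result: -599/1000
Step: chron.anchor[d=2236-07-11]
Result: 2236-07-11
Step: measurebox.asunit[v=-82; u_from=C; u_to=K]
Result: 3823/20
Step: chron.anchor[d=2044-12-25]
Result: 2044-12-25
Step: chron.drift[n=-97]
Result: 2044-09-19
Step: chron.drift[n=-148]
Result: 2044-04-24
Step: chron.anchor[d=1866-08-24]
Result: 1866-08-24
Step: measurebox.asunit[v=-60; u_from=B; u_to=KiB]
Result: -15/256


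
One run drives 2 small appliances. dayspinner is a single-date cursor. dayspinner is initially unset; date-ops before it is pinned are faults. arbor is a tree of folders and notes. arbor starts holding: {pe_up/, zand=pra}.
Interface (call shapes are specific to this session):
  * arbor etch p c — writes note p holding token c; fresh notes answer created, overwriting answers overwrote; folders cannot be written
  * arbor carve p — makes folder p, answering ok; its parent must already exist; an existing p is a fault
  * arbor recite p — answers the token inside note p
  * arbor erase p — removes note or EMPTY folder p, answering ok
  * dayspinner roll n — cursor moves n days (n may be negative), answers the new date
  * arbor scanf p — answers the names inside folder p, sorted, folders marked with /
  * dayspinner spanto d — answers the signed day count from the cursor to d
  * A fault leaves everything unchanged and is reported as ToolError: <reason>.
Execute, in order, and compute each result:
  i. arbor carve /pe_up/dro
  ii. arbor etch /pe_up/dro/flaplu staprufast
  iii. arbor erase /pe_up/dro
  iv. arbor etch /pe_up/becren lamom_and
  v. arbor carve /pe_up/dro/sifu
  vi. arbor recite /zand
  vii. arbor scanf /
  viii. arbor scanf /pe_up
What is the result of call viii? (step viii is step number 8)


Answer: [becren, dro/]

Derivation:
% arbor carve p=/pe_up/dro
= ok
% arbor etch p=/pe_up/dro/flaplu c=staprufast
= created
% arbor erase p=/pe_up/dro
= ToolError: not empty
% arbor etch p=/pe_up/becren c=lamom_and
= created
% arbor carve p=/pe_up/dro/sifu
= ok
% arbor recite p=/zand
= pra
% arbor scanf p=/
= [pe_up/, zand]
% arbor scanf p=/pe_up
= [becren, dro/]


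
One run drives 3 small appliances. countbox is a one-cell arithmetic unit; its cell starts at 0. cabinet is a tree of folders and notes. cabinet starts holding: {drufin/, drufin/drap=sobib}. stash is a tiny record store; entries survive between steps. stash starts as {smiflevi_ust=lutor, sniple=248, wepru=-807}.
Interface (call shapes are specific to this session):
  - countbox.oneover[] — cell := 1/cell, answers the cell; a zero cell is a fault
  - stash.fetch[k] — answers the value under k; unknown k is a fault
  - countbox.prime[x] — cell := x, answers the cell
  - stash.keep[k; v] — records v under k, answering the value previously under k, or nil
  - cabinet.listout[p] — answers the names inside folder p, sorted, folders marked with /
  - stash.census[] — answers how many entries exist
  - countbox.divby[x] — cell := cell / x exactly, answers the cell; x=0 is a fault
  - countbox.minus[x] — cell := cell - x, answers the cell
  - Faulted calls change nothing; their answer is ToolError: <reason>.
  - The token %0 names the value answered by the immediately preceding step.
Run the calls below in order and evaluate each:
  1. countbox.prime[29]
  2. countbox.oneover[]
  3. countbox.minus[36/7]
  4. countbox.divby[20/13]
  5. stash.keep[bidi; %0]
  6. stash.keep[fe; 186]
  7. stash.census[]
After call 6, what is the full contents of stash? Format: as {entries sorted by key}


Then prime passing x→29, which returns 29.
Next I call oneover(), giving 1/29.
Calling minus passing x→36/7, and get -1037/203.
Next I call divby passing x→20/13, and see -13481/4060.
Then keep passing k→bidi, v→%0, giving nil.
Then keep passing k→fe, v→186, — result: nil.
Then census(), → 5.

Answer: {bidi=-13481/4060, fe=186, smiflevi_ust=lutor, sniple=248, wepru=-807}


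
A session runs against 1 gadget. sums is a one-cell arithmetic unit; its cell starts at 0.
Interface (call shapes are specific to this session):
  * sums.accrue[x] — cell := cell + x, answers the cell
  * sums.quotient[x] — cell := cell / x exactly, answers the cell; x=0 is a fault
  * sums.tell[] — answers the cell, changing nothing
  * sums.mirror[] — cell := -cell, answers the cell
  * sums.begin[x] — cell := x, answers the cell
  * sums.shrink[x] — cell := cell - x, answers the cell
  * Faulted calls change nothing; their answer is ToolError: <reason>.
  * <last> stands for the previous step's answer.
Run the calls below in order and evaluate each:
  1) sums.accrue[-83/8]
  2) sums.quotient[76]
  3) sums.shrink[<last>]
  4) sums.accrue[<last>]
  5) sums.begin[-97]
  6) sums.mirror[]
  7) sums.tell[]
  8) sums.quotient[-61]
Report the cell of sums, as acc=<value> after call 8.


% sums.accrue x: -83/8
:: -83/8
% sums.quotient x: 76
:: -83/608
% sums.shrink x: <last>
:: 0
% sums.accrue x: <last>
:: 0
% sums.begin x: -97
:: -97
% sums.mirror
:: 97
% sums.tell
:: 97
% sums.quotient x: -61
:: -97/61

Answer: acc=-97/61


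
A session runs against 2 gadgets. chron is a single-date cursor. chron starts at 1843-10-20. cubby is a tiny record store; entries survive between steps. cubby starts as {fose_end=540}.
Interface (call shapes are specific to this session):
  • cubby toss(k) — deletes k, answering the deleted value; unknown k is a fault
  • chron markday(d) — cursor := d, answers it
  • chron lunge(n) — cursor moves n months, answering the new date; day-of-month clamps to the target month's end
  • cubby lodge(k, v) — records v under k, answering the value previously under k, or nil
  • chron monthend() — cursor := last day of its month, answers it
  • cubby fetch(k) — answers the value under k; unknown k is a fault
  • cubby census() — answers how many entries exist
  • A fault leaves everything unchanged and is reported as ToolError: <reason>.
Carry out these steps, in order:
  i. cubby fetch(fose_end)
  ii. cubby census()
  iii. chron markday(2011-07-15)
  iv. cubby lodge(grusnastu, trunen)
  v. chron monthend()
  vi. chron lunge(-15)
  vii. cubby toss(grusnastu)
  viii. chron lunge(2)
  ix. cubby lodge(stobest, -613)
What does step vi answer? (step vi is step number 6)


-- cubby fetch(k=fose_end) : 540
-- cubby census() : 1
-- chron markday(d=2011-07-15) : 2011-07-15
-- cubby lodge(k=grusnastu, v=trunen) : nil
-- chron monthend() : 2011-07-31
-- chron lunge(n=-15) : 2010-04-30
-- cubby toss(k=grusnastu) : trunen
-- chron lunge(n=2) : 2010-06-30
-- cubby lodge(k=stobest, v=-613) : nil

Answer: 2010-04-30


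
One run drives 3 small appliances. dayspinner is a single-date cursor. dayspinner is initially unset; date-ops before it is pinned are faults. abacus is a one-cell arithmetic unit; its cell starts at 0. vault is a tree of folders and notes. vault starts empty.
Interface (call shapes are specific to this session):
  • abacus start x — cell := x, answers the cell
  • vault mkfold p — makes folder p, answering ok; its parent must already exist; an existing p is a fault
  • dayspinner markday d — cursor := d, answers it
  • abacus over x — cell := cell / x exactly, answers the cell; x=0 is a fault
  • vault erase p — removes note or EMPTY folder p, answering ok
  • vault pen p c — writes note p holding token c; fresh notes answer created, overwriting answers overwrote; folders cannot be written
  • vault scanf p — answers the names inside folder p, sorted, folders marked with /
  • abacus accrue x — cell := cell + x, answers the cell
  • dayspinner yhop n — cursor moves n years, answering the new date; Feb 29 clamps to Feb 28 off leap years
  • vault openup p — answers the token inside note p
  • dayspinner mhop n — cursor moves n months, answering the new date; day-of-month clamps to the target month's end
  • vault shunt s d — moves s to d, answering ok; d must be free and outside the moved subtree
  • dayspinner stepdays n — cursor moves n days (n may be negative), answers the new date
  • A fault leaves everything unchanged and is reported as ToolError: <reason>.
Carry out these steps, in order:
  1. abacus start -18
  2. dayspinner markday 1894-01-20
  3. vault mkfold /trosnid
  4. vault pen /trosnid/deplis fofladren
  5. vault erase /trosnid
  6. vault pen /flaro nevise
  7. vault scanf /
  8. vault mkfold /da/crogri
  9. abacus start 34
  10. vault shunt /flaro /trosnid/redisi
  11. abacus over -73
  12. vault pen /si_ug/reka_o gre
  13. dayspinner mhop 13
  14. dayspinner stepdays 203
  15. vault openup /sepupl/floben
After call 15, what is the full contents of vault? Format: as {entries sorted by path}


Answer: {trosnid/, trosnid/deplis=fofladren, trosnid/redisi=nevise}

Derivation:
Step: abacus start[x: -18]
Result: -18
Step: dayspinner markday[d: 1894-01-20]
Result: 1894-01-20
Step: vault mkfold[p: /trosnid]
Result: ok
Step: vault pen[p: /trosnid/deplis; c: fofladren]
Result: created
Step: vault erase[p: /trosnid]
Result: ToolError: not empty
Step: vault pen[p: /flaro; c: nevise]
Result: created
Step: vault scanf[p: /]
Result: [flaro, trosnid/]
Step: vault mkfold[p: /da/crogri]
Result: ToolError: no parent
Step: abacus start[x: 34]
Result: 34
Step: vault shunt[s: /flaro; d: /trosnid/redisi]
Result: ok
Step: abacus over[x: -73]
Result: -34/73
Step: vault pen[p: /si_ug/reka_o; c: gre]
Result: ToolError: no parent
Step: dayspinner mhop[n: 13]
Result: 1895-02-20
Step: dayspinner stepdays[n: 203]
Result: 1895-09-11
Step: vault openup[p: /sepupl/floben]
Result: ToolError: not found


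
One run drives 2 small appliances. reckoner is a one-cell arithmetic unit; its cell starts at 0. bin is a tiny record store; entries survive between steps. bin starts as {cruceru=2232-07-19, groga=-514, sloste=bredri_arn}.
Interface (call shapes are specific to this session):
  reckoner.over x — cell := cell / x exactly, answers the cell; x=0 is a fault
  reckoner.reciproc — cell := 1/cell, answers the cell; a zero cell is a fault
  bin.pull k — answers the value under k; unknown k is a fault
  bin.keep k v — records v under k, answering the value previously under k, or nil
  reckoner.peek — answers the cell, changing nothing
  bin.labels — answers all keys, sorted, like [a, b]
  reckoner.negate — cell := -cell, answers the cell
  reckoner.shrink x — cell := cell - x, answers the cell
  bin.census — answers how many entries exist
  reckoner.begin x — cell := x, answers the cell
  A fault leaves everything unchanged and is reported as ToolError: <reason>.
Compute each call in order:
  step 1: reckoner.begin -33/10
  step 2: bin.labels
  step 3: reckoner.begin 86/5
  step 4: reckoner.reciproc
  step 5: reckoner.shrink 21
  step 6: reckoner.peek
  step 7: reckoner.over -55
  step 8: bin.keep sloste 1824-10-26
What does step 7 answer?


Answer: 1801/4730

Derivation:
·→ begin(x='-33/10')
·← -33/10
·→ labels()
·← [cruceru, groga, sloste]
·→ begin(x='86/5')
·← 86/5
·→ reciproc()
·← 5/86
·→ shrink(x='21')
·← -1801/86
·→ peek()
·← -1801/86
·→ over(x='-55')
·← 1801/4730
·→ keep(k='sloste', v='1824-10-26')
·← bredri_arn
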